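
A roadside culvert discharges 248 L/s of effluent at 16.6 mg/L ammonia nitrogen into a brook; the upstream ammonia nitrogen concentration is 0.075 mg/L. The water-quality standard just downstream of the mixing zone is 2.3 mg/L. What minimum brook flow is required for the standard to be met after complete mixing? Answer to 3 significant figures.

Set C_mix = 2.3: (Q·0.07500 + 248.0·16.60) / (Q + 248.0) = 2.3
→ Q = 248.0·(16.60 − 2.3)/(2.3 − 0.07500) = 1594 L/s.

1590 L/s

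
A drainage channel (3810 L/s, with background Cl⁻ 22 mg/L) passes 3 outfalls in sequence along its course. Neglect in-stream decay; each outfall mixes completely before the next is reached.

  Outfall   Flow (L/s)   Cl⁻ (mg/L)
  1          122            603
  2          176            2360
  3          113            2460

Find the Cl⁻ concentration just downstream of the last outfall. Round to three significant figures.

After outfall 1: Q = 3810 + 122.0 = 3932 L/s; C = (3810·22.00 + 122.0·603.0)/3932 = 40.03 mg/L.
After outfall 2: Q = 3932 + 176.0 = 4108 L/s; C = (3932·40.03 + 176.0·2360)/4108 = 139.4 mg/L.
After outfall 3: Q = 4108 + 113.0 = 4221 L/s; C = (4108·139.4 + 113.0·2460)/4221 = 201.5 mg/L.

202 mg/L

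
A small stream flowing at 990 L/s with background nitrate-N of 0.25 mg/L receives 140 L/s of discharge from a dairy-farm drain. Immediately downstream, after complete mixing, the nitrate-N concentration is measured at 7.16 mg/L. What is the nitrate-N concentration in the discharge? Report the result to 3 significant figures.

56.0 mg/L

Mass balance: 990.0·0.2500 + 140.0·Cₑ = 1130·7.160
→ Cₑ = (1130·7.160 − 990.0·0.2500) / 140.0 = 56.02 mg/L.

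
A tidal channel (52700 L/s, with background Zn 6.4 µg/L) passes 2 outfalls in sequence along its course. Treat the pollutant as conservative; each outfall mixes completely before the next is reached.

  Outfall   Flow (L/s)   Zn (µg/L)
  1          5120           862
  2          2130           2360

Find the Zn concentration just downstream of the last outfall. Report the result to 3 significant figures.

Below outfall 1: Q → 57820 L/s, C = (52700·6.400 + 5120·862.0)/57820 = 82.16 µg/L.
Below outfall 2: Q → 59950 L/s, C = (57820·82.16 + 2130·2360)/59950 = 163.1 µg/L.

163 µg/L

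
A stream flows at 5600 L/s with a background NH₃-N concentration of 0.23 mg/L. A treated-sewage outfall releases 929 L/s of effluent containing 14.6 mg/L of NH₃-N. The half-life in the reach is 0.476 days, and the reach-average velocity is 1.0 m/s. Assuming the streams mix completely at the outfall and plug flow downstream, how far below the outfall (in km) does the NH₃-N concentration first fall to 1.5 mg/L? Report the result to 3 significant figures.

After mixing, C = (5600·0.2300 + 929.0·14.60) / 6529 = 14850/6529 = 2.275 mg/L.
Half-life 0.476 d → k = ln 2 / 0.476 = 1.456 d⁻¹.
Set 2.275·exp(−k·t) = 1.5 → t = ln(2.275/1.5)/k = 24700 s = 6.862 h.
Distance = v·t = 1.0·24700 = 24700 m = 24.70 km.

24.7 km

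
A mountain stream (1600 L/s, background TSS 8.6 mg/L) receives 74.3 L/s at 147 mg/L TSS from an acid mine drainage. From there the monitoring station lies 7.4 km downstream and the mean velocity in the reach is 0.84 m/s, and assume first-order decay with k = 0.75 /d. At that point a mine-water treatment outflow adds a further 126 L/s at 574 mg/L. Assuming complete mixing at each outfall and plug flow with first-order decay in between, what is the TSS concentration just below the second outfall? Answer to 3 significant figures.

Conservation of mass: C = (1600·8.600 + 74.30·147.0) / 1674 = 24680/1674 = 14.74 mg/L; combined flow 1674 L/s.
Travel time t = 7.4·1000 / 0.84 = 8810 s = 2.447 h.
First-order decay: C = 14.74·exp(−k·t) = 14.74·0.9264 = 13.66 mg/L.
At the second outfall, C = (1674·13.66 + 126.0·574.0) / (1674 + 126.0) = 52.87 mg/L.

52.9 mg/L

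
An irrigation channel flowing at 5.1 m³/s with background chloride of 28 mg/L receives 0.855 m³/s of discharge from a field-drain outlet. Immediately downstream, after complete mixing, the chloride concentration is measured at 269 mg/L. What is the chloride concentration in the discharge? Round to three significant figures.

Mass balance: 5.100·28.00 + 0.8550·Cₑ = 5.955·269.0
→ Cₑ = (5.955·269.0 − 5.100·28.00) / 0.8550 = 1707 mg/L.

1710 mg/L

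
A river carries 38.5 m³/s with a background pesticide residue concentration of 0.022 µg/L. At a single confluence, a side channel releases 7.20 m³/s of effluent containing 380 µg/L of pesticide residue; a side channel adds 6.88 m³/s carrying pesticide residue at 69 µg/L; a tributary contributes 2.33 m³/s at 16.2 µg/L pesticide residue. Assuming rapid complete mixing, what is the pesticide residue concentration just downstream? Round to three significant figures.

Conservation of mass: C = (38.50·0.02200 + 7.200·380.0 + 6.880·69.00 + 2.330·16.20) / 54.91 = 3249/54.91 = 59.18 µg/L.

59.2 µg/L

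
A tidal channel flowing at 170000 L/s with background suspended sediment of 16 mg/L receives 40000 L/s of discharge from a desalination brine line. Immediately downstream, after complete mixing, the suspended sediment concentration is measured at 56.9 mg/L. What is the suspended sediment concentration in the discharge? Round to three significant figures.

Mass balance: 170000·16.00 + 40000·Cₑ = 210000·56.90
→ Cₑ = (210000·56.90 − 170000·16.00) / 40000 = 230.7 mg/L.

231 mg/L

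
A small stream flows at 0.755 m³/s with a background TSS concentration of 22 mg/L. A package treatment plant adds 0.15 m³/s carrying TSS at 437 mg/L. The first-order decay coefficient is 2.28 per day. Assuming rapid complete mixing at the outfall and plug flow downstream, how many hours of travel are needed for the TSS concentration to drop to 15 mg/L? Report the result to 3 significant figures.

Conservation of mass: C = (0.7550·22.00 + 0.1500·437.0) / 0.9050 = 82.16/0.9050 = 90.78 mg/L.
90.78·exp(−k·t) = 15 → t = ln(90.78/15)/k = 68230 s = 18.95 h.

19.0 h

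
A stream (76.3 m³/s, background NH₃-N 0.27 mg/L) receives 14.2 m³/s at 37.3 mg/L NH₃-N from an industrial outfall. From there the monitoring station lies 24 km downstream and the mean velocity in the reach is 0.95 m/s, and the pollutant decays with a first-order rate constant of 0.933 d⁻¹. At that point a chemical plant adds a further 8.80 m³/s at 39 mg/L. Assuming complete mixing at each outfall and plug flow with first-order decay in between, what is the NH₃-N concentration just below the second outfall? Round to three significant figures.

After mixing, C = (76.30·0.2700 + 14.20·37.30) / 90.50 = 550.3/90.50 = 6.080 mg/L; combined flow 90.50 m³/s.
Travel time t = 24·1000 / 0.95 = 25260 s = 7.018 h.
First-order decay: C = 6.080·exp(−k·t) = 6.080·0.7612 = 4.629 mg/L.
At the second outfall, C = (90.50·4.629 + 8.800·39.00) / (90.50 + 8.800) = 7.675 mg/L.

7.67 mg/L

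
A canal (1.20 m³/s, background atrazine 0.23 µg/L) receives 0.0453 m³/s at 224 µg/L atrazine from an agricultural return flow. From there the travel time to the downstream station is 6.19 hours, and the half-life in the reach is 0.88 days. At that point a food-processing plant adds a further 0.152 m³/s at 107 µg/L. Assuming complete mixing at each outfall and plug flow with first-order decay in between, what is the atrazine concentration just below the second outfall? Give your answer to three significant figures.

Conservation of mass: C = (1.200·0.2300 + 0.04530·224.0) / 1.245 = 10.42/1.245 = 8.370 µg/L; combined flow 1.245 m³/s.
Half-life 0.88 d → k = ln 2 / 0.88 = 0.7877 d⁻¹.
Applying C = C₀e^(−kt): 8.370 × 0.8162 = 6.831 µg/L.
Second outfall: C = (1.245·6.831 + 0.1520·107.0)/1.397 = 17.73 µg/L.

17.7 µg/L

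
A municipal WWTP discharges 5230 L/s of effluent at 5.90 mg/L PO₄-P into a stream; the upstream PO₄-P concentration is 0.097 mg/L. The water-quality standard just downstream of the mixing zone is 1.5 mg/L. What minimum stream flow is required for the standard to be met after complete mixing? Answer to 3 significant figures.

16400 L/s

Set C_mix = 1.5: (Q·0.09700 + 5230·5.900) / (Q + 5230) = 1.5
→ Q = 5230·(5.900 − 1.5)/(1.5 − 0.09700) = 16400 L/s.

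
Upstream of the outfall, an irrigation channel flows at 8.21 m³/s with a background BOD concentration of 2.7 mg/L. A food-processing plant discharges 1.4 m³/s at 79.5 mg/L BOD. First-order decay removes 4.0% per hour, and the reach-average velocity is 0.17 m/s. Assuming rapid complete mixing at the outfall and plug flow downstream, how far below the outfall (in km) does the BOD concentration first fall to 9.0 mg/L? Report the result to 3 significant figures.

6.50 km

Conservation of mass: C = (8.210·2.700 + 1.400·79.50) / 9.610 = 133.5/9.610 = 13.89 mg/L.
4.0%/h lost → k = −ln(1 − 0.04) = 0.04082 h⁻¹.
Set 13.89·exp(−k·t) = 9.0 → t = ln(13.89/9.0)/k = 38260 s = 10.63 h.
Distance = v·t = 0.17·38260 = 6504 m = 6.504 km.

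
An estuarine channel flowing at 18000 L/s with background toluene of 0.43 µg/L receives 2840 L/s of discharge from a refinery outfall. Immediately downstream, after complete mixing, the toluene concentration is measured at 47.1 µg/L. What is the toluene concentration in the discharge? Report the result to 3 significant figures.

Mass balance: 18000·0.4300 + 2840·Cₑ = 20840·47.10
→ Cₑ = (20840·47.10 − 18000·0.4300) / 2840 = 342.9 µg/L.

343 µg/L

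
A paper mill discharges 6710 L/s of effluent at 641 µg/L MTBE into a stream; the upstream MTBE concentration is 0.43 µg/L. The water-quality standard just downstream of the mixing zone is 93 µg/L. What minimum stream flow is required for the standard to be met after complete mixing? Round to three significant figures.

Set C_mix = 93: (Q·0.4300 + 6710·641.0) / (Q + 6710) = 93
→ Q = 6710·(641.0 − 93)/(93 − 0.4300) = 39720 L/s.

39700 L/s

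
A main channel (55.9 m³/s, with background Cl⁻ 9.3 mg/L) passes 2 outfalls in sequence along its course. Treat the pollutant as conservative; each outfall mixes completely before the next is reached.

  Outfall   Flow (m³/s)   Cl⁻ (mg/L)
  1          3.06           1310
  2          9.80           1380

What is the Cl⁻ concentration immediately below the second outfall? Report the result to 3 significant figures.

263 mg/L

Outfall 1: combined Q = 58.96 m³/s; C = (55.90·9.300 + 3.060·1310)/58.96 = 76.81 mg/L.
Outfall 2: combined Q = 68.76 m³/s; C = (58.96·76.81 + 9.800·1380)/68.76 = 262.5 mg/L.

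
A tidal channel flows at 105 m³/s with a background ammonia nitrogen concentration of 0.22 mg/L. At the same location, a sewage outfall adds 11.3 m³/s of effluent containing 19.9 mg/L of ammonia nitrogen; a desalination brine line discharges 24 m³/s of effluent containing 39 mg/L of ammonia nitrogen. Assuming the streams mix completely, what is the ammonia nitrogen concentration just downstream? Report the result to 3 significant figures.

8.44 mg/L

Mixed concentration C = ΣQC/ΣQ = (105.0·0.2200 + 11.30·19.90 + 24.00·39.00) / 140.3 = 1184/140.3 = 8.439 mg/L.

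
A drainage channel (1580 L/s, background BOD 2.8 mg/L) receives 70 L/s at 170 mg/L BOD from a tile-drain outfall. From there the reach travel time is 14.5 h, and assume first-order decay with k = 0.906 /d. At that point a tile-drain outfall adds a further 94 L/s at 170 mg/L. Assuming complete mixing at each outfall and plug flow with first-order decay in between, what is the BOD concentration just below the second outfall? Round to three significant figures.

14.6 mg/L

Mass balance: C = (1580·2.800 + 70.00·170.0) / 1650 = 16320/1650 = 9.893 mg/L; combined flow 1650 L/s.
Applying C = C₀e^(−kt): 9.893 × 0.5785 = 5.723 mg/L.
Second outfall: C = (1650·5.723 + 94.00·170.0)/1744 = 14.58 mg/L.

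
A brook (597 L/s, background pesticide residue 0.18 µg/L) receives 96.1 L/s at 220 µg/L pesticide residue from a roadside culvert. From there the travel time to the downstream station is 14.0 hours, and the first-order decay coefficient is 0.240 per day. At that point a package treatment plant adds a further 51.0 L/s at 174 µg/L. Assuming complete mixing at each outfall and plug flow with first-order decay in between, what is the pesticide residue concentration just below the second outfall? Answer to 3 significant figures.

36.8 µg/L

Mixed concentration C = ΣQC/ΣQ = (597.0·0.1800 + 96.10·220.0) / 693.1 = 21250/693.1 = 30.66 µg/L; combined flow 693.1 L/s.
After decay, C = 30.66 × e^(−kt) = 30.66 × 0.8694 = 26.65 µg/L.
At the second outfall, C = (693.1·26.65 + 51.00·174.0) / (693.1 + 51.00) = 36.75 µg/L.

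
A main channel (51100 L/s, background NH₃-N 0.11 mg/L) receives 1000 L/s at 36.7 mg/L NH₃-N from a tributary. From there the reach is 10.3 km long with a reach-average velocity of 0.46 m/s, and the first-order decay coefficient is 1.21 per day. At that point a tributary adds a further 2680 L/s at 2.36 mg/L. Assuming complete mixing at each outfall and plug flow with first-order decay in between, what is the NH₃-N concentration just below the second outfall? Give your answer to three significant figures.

0.680 mg/L

Conservation of mass: C = (51100·0.1100 + 1000·36.70) / 52100 = 42320/52100 = 0.8123 mg/L; combined flow 52100 L/s.
Travel time t = 10.3·1000 / 0.46 = 22390 s = 6.220 h.
After decay, C = 0.8123 × e^(−kt) = 0.8123 × 0.7308 = 0.5937 mg/L.
At the second outfall, C = (52100·0.5937 + 2680·2.360) / (52100 + 2680) = 0.6801 mg/L.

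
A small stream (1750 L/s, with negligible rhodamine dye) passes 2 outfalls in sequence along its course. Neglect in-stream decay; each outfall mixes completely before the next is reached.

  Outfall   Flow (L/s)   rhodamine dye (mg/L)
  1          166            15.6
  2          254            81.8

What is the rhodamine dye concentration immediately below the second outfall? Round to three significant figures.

10.8 mg/L

Below outfall 1: Q → 1916 L/s, C = (1750·0 + 166.0·15.60)/1916 = 1.352 mg/L.
Below outfall 2: Q → 2170 L/s, C = (1916·1.352 + 254.0·81.80)/2170 = 10.77 mg/L.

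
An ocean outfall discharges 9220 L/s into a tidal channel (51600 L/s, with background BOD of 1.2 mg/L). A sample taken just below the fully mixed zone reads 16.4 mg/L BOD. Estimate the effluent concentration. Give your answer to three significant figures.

101 mg/L

Mass balance: 51600·1.200 + 9220·Cₑ = 60820·16.40
→ Cₑ = (60820·16.40 − 51600·1.200) / 9220 = 101.5 mg/L.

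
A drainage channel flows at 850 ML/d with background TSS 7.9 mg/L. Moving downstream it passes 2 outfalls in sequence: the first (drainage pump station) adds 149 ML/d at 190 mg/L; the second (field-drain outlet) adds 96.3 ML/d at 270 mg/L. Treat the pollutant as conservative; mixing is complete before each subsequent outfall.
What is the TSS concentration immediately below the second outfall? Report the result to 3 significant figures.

55.7 mg/L

Outfall 1: combined Q = 999.0 ML/d; C = (850.0·7.900 + 149.0·190.0)/999.0 = 35.06 mg/L.
Outfall 2: combined Q = 1095 ML/d; C = (999.0·35.06 + 96.30·270.0)/1095 = 55.72 mg/L.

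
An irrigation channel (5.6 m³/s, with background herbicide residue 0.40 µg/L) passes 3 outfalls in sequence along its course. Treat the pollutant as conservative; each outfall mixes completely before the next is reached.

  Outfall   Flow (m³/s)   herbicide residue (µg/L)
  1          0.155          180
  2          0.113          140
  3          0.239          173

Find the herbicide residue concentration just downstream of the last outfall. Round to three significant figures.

Outfall 1: combined Q = 5.755 m³/s; C = (5.600·0.4000 + 0.1550·180.0)/5.755 = 5.237 µg/L.
Outfall 2: combined Q = 5.868 m³/s; C = (5.755·5.237 + 0.1130·140.0)/5.868 = 7.832 µg/L.
Outfall 3: combined Q = 6.107 m³/s; C = (5.868·7.832 + 0.2390·173.0)/6.107 = 14.30 µg/L.

14.3 µg/L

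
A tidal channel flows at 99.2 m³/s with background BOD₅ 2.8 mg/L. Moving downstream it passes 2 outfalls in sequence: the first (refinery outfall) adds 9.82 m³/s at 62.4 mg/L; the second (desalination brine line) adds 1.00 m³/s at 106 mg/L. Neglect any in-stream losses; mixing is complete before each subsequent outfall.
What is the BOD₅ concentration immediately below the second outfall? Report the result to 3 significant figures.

Below outfall 1: Q → 109.0 m³/s, C = (99.20·2.800 + 9.820·62.40)/109.0 = 8.168 mg/L.
Below outfall 2: Q → 110.0 m³/s, C = (109.0·8.168 + 1.000·106.0)/110.0 = 9.058 mg/L.

9.06 mg/L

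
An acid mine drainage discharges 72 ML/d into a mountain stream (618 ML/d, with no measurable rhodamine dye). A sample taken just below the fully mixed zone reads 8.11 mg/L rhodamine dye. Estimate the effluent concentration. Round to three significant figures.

77.7 mg/L

Mass balance: 618.0·0 + 72.00·Cₑ = 690.0·8.110
→ Cₑ = (690.0·8.110 − 618.0·0) / 72.00 = 77.72 mg/L.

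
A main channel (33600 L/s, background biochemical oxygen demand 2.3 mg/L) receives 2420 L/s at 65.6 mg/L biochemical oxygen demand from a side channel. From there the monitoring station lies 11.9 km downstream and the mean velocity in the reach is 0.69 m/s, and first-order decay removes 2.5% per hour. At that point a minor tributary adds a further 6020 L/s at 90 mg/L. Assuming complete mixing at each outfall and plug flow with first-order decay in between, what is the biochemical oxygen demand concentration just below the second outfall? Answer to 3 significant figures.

Mixed concentration C = ΣQC/ΣQ = (33600·2.300 + 2420·65.60) / 36020 = 236000/36020 = 6.553 mg/L; combined flow 36020 L/s.
Travel time t = 11.9·1000 / 0.69 = 17250 s = 4.791 h.
2.5%/h lost → k = −ln(1 − 0.025) = 0.02532 h⁻¹.
After decay, C = 6.553 × e^(−kt) = 6.553 × 0.8858 = 5.804 mg/L.
At the second outfall, C = (36020·5.804 + 6020·90.00) / (36020 + 6020) = 17.86 mg/L.

17.9 mg/L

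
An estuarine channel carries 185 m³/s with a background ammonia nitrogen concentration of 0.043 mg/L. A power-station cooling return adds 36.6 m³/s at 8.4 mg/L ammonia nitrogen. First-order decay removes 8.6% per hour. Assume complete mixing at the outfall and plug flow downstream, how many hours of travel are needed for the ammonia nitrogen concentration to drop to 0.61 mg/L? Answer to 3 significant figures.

9.42 h

Flow-weighted average: C = (185.0·0.04300 + 36.60·8.400) / 221.6 = 315.4/221.6 = 1.423 mg/L.
8.6%/h lost → k = −ln(1 − 0.086) = 0.08992 h⁻¹.
1.423·exp(−k·t) = 0.61 → t = ln(1.423/0.61)/k = 33920 s = 9.422 h.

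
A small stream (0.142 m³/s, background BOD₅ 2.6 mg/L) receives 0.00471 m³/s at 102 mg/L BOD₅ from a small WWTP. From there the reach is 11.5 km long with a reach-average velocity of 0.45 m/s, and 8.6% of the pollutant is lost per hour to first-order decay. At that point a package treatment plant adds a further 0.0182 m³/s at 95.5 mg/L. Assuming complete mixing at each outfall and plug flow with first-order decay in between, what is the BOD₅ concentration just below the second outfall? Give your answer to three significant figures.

13.3 mg/L

Mass balance: C = (0.1420·2.600 + 0.004710·102.0) / 0.1467 = 0.8496/0.1467 = 5.791 mg/L; combined flow 0.1467 m³/s.
Travel time t = 11.5·1000 / 0.45 = 25560 s = 7.099 h.
8.6%/h lost → k = −ln(1 − 0.086) = 0.08992 h⁻¹.
Decay over the reach: 5.791·exp(−kt) = 5.791·0.5282 = 3.059 mg/L.
At the second outfall, C = (0.1467·3.059 + 0.01820·95.50) / (0.1467 + 0.01820) = 13.26 mg/L.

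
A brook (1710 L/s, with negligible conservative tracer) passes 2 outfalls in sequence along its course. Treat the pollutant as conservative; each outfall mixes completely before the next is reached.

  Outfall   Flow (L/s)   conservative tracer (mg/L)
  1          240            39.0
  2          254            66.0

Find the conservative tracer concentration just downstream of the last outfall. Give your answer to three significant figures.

11.9 mg/L

Outfall 1: combined Q = 1950 L/s; C = (1710·0 + 240.0·39.00)/1950 = 4.800 mg/L.
Outfall 2: combined Q = 2204 L/s; C = (1950·4.800 + 254.0·66.00)/2204 = 11.85 mg/L.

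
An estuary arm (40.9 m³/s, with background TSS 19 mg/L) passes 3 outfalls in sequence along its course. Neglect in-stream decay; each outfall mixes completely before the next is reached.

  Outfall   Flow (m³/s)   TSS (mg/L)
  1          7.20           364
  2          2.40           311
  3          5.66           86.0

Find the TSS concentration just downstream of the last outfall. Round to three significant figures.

Outfall 1: combined Q = 48.10 m³/s; C = (40.90·19.00 + 7.200·364.0)/48.10 = 70.64 mg/L.
Outfall 2: combined Q = 50.50 m³/s; C = (48.10·70.64 + 2.400·311.0)/50.50 = 82.07 mg/L.
Outfall 3: combined Q = 56.16 m³/s; C = (50.50·82.07 + 5.660·86.00)/56.16 = 82.46 mg/L.

82.5 mg/L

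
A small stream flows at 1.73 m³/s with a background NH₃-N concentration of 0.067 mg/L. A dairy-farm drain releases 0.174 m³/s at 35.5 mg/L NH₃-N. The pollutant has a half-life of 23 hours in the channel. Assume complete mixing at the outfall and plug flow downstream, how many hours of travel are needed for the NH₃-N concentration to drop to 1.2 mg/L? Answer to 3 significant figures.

Flow-weighted average: C = (1.730·0.06700 + 0.1740·35.50) / 1.904 = 6.293/1.904 = 3.305 mg/L.
Half-life 23 h → k = ln 2 / 23 = 0.03014 h⁻¹ = 0.7233 d⁻¹.
3.305·exp(−k·t) = 1.2 → t = ln(3.305/1.2)/k = 121000 s = 33.62 h.

33.6 h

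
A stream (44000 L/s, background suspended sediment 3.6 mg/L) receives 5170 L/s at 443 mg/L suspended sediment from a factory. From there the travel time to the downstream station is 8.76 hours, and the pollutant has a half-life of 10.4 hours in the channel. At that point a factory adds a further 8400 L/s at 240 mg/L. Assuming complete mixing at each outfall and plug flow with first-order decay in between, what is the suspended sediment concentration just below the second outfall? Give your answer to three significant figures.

58.7 mg/L

Mass balance: C = (44000·3.600 + 5170·443.0) / 49170 = 2449000/49170 = 49.80 mg/L; combined flow 49170 L/s.
Half-life 10.4 h → k = ln 2 / 10.4 = 0.06665 h⁻¹ = 1.600 d⁻¹.
Decay over the reach: 49.80·exp(−kt) = 49.80·0.5578 = 27.78 mg/L.
Second outfall: C = (49170·27.78 + 8400·240.0)/57570 = 58.74 mg/L.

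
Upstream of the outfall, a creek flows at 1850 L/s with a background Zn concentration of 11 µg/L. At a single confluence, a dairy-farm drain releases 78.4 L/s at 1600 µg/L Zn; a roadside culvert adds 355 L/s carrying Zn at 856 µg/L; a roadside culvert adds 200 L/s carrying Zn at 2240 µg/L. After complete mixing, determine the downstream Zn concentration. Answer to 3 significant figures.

361 µg/L

Conservation of mass: C = (1850·11.00 + 78.40·1600 + 355.0·856.0 + 200.0·2240) / 2483 = 897700/2483 = 361.5 µg/L.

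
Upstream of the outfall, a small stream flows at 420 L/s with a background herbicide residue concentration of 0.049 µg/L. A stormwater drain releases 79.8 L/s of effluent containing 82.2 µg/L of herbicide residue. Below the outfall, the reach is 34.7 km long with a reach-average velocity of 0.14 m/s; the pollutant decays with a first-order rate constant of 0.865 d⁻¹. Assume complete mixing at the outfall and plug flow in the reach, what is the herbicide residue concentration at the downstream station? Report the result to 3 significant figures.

1.10 µg/L

Mixed concentration C = ΣQC/ΣQ = (420.0·0.04900 + 79.80·82.20) / 499.8 = 6580/499.8 = 13.17 µg/L.
Travel time t = 34.7·1000 / 0.14 = 247900 s = 68.85 h.
Decay over the reach: 13.17·exp(−kt) = 13.17·0.08362 = 1.101 µg/L.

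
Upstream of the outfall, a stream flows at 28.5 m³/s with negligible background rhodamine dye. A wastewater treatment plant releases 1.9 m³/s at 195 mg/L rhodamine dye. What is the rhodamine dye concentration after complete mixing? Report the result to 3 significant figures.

Flow-weighted average: C = (28.50·0 + 1.900·195.0) / 30.40 = 370.5/30.40 = 12.19 mg/L.

12.2 mg/L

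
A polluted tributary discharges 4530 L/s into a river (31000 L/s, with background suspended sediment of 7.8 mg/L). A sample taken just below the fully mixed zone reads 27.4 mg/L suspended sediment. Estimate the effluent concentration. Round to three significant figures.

162 mg/L

Mass balance: 31000·7.800 + 4530·Cₑ = 35530·27.40
→ Cₑ = (35530·27.40 − 31000·7.800) / 4530 = 161.5 mg/L.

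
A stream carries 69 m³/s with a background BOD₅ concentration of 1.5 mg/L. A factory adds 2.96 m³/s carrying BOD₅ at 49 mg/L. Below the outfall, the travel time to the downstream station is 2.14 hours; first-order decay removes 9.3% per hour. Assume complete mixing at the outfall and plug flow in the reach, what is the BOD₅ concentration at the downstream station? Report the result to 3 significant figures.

Mixed concentration C = ΣQC/ΣQ = (69.00·1.500 + 2.960·49.00) / 71.96 = 248.5/71.96 = 3.454 mg/L.
9.3%/h lost → k = −ln(1 − 0.093) = 0.09761 h⁻¹.
First-order decay: C = 3.454·exp(−k·t) = 3.454·0.8115 = 2.803 mg/L.

2.80 mg/L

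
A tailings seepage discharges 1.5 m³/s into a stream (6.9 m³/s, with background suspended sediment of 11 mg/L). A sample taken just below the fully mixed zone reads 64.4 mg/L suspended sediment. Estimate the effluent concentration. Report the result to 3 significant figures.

Mass balance: 6.900·11.00 + 1.500·Cₑ = 8.400·64.40
→ Cₑ = (8.400·64.40 − 6.900·11.00) / 1.500 = 310.0 mg/L.

310 mg/L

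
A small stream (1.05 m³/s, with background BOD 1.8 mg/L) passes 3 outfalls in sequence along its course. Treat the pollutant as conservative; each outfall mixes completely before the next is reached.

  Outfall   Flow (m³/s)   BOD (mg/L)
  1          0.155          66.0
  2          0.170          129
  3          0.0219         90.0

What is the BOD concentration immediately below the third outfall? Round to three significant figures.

25.8 mg/L

Below outfall 1: Q → 1.205 m³/s, C = (1.050·1.800 + 0.1550·66.00)/1.205 = 10.06 mg/L.
Below outfall 2: Q → 1.375 m³/s, C = (1.205·10.06 + 0.1700·129.0)/1.375 = 24.76 mg/L.
Below outfall 3: Q → 1.397 m³/s, C = (1.375·24.76 + 0.02190·90.00)/1.397 = 25.79 mg/L.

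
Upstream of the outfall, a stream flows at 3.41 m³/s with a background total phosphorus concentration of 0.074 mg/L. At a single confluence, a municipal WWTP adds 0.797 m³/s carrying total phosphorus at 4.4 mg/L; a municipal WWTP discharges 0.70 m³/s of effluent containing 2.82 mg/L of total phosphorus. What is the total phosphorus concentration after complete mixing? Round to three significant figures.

1.17 mg/L

Flow-weighted average: C = (3.410·0.07400 + 0.7970·4.400 + 0.7000·2.820) / 4.907 = 5.733/4.907 = 1.168 mg/L.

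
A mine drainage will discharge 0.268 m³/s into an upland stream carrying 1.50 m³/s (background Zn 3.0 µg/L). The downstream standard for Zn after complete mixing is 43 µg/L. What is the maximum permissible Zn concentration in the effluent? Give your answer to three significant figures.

267 µg/L

At the limit, (Qr·Cr + Qe·Cₑ)/(Qr + Qe) = 43:
Cₑ = (1.768·43 − 1.500·3.000) / 0.2680 = 266.9 µg/L.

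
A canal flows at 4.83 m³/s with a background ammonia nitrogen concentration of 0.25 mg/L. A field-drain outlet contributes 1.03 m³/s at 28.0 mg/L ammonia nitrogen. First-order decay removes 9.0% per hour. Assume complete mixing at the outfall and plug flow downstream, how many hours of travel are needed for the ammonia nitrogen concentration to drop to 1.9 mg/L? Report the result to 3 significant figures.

Mass balance: C = (4.830·0.2500 + 1.030·28.00) / 5.860 = 30.05/5.860 = 5.128 mg/L.
9.0%/h lost → k = −ln(1 − 0.09) = 0.09431 h⁻¹.
5.128·exp(−k·t) = 1.9 → t = ln(5.128/1.9)/k = 37900 s = 10.53 h.

10.5 h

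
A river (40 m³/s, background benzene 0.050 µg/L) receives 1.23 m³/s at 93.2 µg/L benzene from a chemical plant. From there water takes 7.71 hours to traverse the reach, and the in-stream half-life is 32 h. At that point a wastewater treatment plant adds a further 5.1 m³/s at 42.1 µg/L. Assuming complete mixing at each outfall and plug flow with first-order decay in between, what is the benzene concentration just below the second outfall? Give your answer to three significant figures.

Mass balance: C = (40.00·0.05000 + 1.230·93.20) / 41.23 = 116.6/41.23 = 2.829 µg/L; combined flow 41.23 m³/s.
Half-life 32 h → k = ln 2 / 32 = 0.02166 h⁻¹ = 0.5199 d⁻¹.
After decay, C = 2.829 × e^(−kt) = 2.829 × 0.8462 = 2.394 µg/L.
At the second outfall, C = (41.23·2.394 + 5.100·42.10) / (41.23 + 5.100) = 6.765 µg/L.

6.76 µg/L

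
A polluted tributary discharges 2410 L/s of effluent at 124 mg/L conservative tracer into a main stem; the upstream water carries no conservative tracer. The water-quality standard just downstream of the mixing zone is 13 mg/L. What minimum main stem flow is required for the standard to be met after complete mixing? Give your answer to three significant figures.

20600 L/s

Set C_mix = 13: (Q·0 + 2410·124.0) / (Q + 2410) = 13
→ Q = 2410·(124.0 − 13)/(13 − 0) = 20580 L/s.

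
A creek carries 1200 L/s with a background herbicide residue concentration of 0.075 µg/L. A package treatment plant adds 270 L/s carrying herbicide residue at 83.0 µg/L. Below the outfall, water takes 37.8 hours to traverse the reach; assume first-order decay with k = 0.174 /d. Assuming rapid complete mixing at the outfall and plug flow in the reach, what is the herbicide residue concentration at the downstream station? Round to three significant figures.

After mixing, C = (1200·0.07500 + 270.0·83.00) / 1470 = 22500/1470 = 15.31 µg/L.
Decay over the reach: 15.31·exp(−kt) = 15.31·0.7603 = 11.64 µg/L.

11.6 µg/L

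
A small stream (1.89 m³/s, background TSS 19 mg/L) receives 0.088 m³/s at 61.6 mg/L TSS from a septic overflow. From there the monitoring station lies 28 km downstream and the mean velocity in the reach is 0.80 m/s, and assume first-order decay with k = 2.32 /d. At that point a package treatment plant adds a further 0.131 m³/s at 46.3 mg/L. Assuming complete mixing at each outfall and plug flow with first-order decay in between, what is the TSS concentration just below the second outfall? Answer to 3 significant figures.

10.5 mg/L

After mixing, C = (1.890·19.00 + 0.08800·61.60) / 1.978 = 41.33/1.978 = 20.90 mg/L; combined flow 1.978 m³/s.
Travel time t = 28·1000 / 0.80 = 35000 s = 9.722 h.
Applying C = C₀e^(−kt): 20.90 × 0.3907 = 8.164 mg/L.
Second outfall: C = (1.978·8.164 + 0.1310·46.30)/2.109 = 10.53 mg/L.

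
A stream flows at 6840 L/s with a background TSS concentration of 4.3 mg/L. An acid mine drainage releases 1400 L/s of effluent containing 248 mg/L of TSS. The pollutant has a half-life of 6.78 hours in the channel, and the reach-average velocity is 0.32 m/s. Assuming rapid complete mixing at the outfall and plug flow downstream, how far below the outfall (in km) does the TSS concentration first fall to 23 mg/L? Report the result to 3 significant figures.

Conservation of mass: C = (6840·4.300 + 1400·248.0) / 8240 = 376600/8240 = 45.71 mg/L.
Half-life 6.78 h → k = ln 2 / 6.78 = 0.1022 h⁻¹ = 2.454 d⁻¹.
Set 45.71·exp(−k·t) = 23 → t = ln(45.71/23)/k = 24180 s = 6.717 h.
Distance = v·t = 0.32·24180 = 7738 m = 7.738 km.

7.74 km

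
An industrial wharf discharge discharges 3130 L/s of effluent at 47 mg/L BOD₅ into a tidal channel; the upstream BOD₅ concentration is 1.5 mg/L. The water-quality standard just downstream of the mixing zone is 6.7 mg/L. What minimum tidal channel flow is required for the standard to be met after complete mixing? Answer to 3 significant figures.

Set C_mix = 6.7: (Q·1.500 + 3130·47.00) / (Q + 3130) = 6.7
→ Q = 3130·(47.00 − 6.7)/(6.7 − 1.500) = 24260 L/s.

24300 L/s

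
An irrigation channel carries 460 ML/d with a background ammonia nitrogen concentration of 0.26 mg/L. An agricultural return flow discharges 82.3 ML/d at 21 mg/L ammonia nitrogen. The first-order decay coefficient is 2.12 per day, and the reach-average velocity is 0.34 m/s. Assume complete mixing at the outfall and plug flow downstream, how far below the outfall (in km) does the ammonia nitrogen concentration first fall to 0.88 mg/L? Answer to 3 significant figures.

18.8 km

Mass balance: C = (460.0·0.2600 + 82.30·21.00) / 542.3 = 1848/542.3 = 3.408 mg/L.
Set 3.408·exp(−k·t) = 0.88 → t = ln(3.408/0.88)/k = 55170 s = 15.33 h.
Distance = v·t = 0.34·55170 = 18760 m = 18.76 km.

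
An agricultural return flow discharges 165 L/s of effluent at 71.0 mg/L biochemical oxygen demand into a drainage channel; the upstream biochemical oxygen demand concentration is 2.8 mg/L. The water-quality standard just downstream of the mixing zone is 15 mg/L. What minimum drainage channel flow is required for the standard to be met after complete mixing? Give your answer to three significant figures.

757 L/s

Set C_mix = 15: (Q·2.800 + 165.0·71.00) / (Q + 165.0) = 15
→ Q = 165.0·(71.00 − 15)/(15 − 2.800) = 757.4 L/s.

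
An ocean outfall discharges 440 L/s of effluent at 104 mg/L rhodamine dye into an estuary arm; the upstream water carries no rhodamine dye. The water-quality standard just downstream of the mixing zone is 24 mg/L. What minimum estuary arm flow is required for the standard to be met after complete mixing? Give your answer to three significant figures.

1470 L/s

Set C_mix = 24: (Q·0 + 440.0·104.0) / (Q + 440.0) = 24
→ Q = 440.0·(104.0 − 24)/(24 − 0) = 1467 L/s.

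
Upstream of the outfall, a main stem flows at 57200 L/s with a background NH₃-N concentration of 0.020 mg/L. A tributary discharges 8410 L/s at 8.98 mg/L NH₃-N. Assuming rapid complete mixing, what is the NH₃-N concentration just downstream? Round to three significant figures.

1.17 mg/L

Mixed concentration C = ΣQC/ΣQ = (57200·0.02000 + 8410·8.980) / 65610 = 76670/65610 = 1.169 mg/L.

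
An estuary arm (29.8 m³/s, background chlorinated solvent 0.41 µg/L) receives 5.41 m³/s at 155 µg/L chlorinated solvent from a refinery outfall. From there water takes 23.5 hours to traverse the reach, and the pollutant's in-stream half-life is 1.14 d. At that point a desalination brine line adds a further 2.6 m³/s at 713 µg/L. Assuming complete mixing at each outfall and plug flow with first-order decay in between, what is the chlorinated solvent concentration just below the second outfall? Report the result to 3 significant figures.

61.4 µg/L

Conservation of mass: C = (29.80·0.4100 + 5.410·155.0) / 35.21 = 850.8/35.21 = 24.16 µg/L; combined flow 35.21 m³/s.
Half-life 1.14 d → k = ln 2 / 1.14 = 0.6080 d⁻¹.
First-order decay: C = 24.16·exp(−k·t) = 24.16·0.5514 = 13.32 µg/L.
Second outfall: C = (35.21·13.32 + 2.600·713.0)/37.81 = 61.44 µg/L.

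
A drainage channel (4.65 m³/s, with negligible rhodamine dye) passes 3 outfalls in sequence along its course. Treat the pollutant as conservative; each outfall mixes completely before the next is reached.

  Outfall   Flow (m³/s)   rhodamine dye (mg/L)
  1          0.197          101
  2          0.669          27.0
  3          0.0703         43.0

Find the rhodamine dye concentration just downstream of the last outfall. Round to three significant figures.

7.34 mg/L

After outfall 1: Q = 4.650 + 0.1970 = 4.847 m³/s; C = (4.650·0 + 0.1970·101.0)/4.847 = 4.105 mg/L.
After outfall 2: Q = 4.847 + 0.6690 = 5.516 m³/s; C = (4.847·4.105 + 0.6690·27.00)/5.516 = 6.882 mg/L.
After outfall 3: Q = 5.516 + 0.07030 = 5.586 m³/s; C = (5.516·6.882 + 0.07030·43.00)/5.586 = 7.336 mg/L.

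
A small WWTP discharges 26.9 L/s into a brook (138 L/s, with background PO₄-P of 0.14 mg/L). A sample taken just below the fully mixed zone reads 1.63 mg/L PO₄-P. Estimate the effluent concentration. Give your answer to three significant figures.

Mass balance: 138.0·0.1400 + 26.90·Cₑ = 164.9·1.630
→ Cₑ = (164.9·1.630 − 138.0·0.1400) / 26.90 = 9.274 mg/L.

9.27 mg/L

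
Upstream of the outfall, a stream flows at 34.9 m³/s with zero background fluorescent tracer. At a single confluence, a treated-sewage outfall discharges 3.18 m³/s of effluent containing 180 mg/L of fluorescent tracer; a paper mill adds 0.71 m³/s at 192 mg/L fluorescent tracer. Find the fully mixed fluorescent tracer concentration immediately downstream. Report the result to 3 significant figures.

Flow-weighted average: C = (34.90·0 + 3.180·180.0 + 0.7100·192.0) / 38.79 = 708.7/38.79 = 18.27 mg/L.

18.3 mg/L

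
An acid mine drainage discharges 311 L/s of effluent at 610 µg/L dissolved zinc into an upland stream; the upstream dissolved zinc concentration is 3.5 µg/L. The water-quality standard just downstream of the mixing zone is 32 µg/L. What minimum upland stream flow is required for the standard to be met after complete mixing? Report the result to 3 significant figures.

6310 L/s

Set C_mix = 32: (Q·3.500 + 311.0·610.0) / (Q + 311.0) = 32
→ Q = 311.0·(610.0 − 32)/(32 − 3.500) = 6307 L/s.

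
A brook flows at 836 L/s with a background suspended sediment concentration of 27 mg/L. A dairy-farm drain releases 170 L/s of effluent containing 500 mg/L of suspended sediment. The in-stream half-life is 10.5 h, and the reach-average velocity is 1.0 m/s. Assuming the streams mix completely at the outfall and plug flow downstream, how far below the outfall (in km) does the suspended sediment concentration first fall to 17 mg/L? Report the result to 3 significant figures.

100 km

Mixed concentration C = ΣQC/ΣQ = (836.0·27.00 + 170.0·500.0) / 1006 = 107600/1006 = 106.9 mg/L.
Half-life 10.5 h → k = ln 2 / 10.5 = 0.06601 h⁻¹ = 1.584 d⁻¹.
Set 106.9·exp(−k·t) = 17 → t = ln(106.9/17)/k = 100300 s = 27.86 h.
Distance = v·t = 1.0·100300 = 100300 m = 100.3 km.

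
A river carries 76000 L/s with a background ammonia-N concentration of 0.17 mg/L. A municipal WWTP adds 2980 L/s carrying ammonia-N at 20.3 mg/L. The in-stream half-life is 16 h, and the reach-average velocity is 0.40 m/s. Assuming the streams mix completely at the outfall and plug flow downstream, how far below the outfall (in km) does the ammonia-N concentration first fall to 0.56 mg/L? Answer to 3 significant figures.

16.8 km

Mass balance: C = (76000·0.1700 + 2980·20.30) / 78980 = 73410/78980 = 0.9295 mg/L.
Half-life 16 h → k = ln 2 / 16 = 0.04332 h⁻¹ = 1.040 d⁻¹.
Set 0.9295·exp(−k·t) = 0.56 → t = ln(0.9295/0.56)/k = 42110 s = 11.70 h.
Distance = v·t = 0.40·42110 = 16840 m = 16.84 km.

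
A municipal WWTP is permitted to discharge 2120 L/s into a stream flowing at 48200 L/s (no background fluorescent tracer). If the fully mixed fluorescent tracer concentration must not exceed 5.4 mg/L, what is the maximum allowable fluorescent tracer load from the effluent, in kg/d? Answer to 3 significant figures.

23500 kg/d

Mass balance at the limit: 48200·0 + 2120·Cₑ = 50320·5.4 → Cₑ = 128.2 mg/L.
2120 L/s = 2.120 m³/s. Load = 2.120 m³/s × 128.2 g/m³ × 86 400 s/d = 23480 kg/d.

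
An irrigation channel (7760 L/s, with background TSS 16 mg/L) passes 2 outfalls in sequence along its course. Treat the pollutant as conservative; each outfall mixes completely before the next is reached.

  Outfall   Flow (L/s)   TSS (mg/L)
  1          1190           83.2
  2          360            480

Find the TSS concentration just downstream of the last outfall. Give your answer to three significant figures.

42.5 mg/L

Outfall 1: combined Q = 8950 L/s; C = (7760·16.00 + 1190·83.20)/8950 = 24.93 mg/L.
Outfall 2: combined Q = 9310 L/s; C = (8950·24.93 + 360.0·480.0)/9310 = 42.53 mg/L.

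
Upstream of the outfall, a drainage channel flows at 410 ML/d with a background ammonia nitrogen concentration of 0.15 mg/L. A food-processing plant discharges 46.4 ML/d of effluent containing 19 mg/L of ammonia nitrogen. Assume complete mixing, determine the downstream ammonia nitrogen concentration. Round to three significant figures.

2.07 mg/L

Mixed concentration C = ΣQC/ΣQ = (410.0·0.1500 + 46.40·19.00) / 456.4 = 943.1/456.4 = 2.066 mg/L.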